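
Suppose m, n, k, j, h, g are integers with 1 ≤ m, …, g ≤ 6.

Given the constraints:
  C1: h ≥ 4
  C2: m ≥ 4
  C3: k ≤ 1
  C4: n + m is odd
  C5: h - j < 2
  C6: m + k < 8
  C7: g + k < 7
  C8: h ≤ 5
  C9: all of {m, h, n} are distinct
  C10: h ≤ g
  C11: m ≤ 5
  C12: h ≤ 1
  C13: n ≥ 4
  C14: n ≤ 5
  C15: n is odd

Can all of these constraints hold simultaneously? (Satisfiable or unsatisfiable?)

Constraints 1, 2, 8, 11, 13, and 14 confine each of m, h, n to the 2 values {4, 5}.
Constraint 9 requires all 3 of them to be distinct, but only 2 values are available — impossible by the pigeonhole principle.

Unsatisfiable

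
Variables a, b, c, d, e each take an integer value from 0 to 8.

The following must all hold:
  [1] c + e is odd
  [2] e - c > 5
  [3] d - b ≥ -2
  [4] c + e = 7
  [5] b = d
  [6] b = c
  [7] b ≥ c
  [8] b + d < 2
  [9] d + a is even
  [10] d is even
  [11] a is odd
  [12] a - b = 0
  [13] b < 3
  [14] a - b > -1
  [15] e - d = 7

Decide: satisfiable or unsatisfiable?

Unsatisfiable

Constraint 10 makes d even and constraint 11 makes a odd, so d + a must be odd. Constraint 9 says d + a is even — contradiction.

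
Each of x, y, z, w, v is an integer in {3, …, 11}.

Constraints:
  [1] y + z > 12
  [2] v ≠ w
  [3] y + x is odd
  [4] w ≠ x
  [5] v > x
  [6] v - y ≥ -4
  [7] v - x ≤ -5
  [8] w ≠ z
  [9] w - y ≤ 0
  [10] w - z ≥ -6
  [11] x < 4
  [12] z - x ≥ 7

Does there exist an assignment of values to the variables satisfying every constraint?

Unsatisfiable

Constraints 6, 7, 9, 10, and 12 give w − z ≥ -6, z − x ≥ 7, x − v ≥ 5, v − y ≥ -4, y − w ≥ 0.
Adding all 5 inequalities: the left sides telescope to 0, and the right sides sum to (-6) + 7 + 5 + (-4) + 0 = 2. So 0 ≥ 2, which is false.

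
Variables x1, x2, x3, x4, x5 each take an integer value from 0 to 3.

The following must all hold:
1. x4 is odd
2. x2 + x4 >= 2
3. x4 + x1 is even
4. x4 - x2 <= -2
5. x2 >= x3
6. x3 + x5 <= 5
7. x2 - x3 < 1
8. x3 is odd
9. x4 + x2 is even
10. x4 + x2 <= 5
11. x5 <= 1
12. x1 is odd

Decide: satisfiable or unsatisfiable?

One satisfying assignment is x1 = 3, x2 = 3, x3 = 3, x4 = 1, x5 = 0.
For the less obvious constraints — constraint 2: x2 + x4 = 4; constraint 4: x4 - x2 = -2; constraint 6: x3 + x5 = 3 — and the others hold by inspection.

Satisfiable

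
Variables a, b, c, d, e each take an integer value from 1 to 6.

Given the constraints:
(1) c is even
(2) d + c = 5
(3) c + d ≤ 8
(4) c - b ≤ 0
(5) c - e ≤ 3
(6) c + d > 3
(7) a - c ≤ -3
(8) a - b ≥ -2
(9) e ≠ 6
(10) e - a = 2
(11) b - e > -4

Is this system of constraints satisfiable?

Constraints 4, 7, and 8 give c − a ≥ 3, a − b ≥ -2, b − c ≥ 0.
Adding all 3 inequalities: the left sides telescope to 0, and the right sides sum to 3 + (-2) + 0 = 1. So 0 ≥ 1, which is false.

Unsatisfiable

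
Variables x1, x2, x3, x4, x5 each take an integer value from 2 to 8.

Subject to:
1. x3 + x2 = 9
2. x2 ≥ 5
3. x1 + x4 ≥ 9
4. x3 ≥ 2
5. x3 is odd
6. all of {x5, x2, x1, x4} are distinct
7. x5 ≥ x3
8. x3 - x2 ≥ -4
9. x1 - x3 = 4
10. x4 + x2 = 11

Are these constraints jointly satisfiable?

One satisfying assignment is x1 = 7, x2 = 6, x3 = 3, x4 = 5, x5 = 4.
For the less obvious constraints — constraint 1: x3 + x2 = 9; constraint 3: x1 + x4 = 12; constraint 8: x3 - x2 = -3 — and the others hold by inspection.

Satisfiable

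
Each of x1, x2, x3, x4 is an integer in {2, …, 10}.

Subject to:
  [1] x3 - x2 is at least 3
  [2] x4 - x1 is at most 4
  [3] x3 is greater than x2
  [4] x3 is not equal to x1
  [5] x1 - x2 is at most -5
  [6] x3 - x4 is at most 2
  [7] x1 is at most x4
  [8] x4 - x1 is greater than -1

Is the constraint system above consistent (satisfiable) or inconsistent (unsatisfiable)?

Unsatisfiable

Constraints 1, 2, 5, and 6 give x4 − x3 ≥ -2, x3 − x2 ≥ 3, x2 − x1 ≥ 5, x1 − x4 ≥ -4.
Adding all 4 inequalities: the left sides telescope to 0, and the right sides sum to (-2) + 3 + 5 + (-4) = 2. So 0 ≥ 2, which is false.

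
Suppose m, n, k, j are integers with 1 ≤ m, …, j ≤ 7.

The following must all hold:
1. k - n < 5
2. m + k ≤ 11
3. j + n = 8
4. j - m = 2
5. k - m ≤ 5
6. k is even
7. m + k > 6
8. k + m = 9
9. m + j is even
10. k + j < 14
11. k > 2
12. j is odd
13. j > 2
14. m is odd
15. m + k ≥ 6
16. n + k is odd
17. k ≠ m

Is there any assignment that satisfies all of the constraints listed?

Satisfiable

One satisfying assignment is m = 3, n = 3, k = 6, j = 5.
For the less obvious constraints — constraint 1: k - n = 3; constraint 2: m + k = 9; constraint 3: j + n = 8 — and the others hold by inspection.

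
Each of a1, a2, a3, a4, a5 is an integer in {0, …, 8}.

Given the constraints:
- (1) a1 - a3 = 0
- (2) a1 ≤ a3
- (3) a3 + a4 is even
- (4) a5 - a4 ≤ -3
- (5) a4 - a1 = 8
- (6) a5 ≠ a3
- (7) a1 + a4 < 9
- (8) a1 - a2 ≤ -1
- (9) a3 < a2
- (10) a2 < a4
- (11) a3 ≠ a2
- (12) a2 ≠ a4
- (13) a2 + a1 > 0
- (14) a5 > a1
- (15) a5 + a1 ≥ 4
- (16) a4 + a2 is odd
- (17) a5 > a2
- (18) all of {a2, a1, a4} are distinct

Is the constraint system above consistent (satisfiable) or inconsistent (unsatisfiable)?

One satisfying assignment is a1 = 0, a2 = 1, a3 = 0, a4 = 8, a5 = 5.
For the less obvious constraints — constraint 1: a1 - a3 = 0; constraint 4: a5 - a4 = -3 — and the others hold by inspection.

Satisfiable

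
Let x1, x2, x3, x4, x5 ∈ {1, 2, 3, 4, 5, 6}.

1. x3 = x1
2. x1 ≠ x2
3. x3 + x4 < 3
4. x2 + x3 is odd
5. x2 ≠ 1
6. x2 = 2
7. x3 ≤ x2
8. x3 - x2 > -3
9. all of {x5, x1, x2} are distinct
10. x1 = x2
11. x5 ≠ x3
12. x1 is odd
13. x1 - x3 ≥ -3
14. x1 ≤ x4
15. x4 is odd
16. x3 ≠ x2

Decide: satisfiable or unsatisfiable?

From constraints 1 and 10, x3 = x1 = x2, so x3 = x2. But constraint 16 says x3 ≠ x2. Contradiction.

Unsatisfiable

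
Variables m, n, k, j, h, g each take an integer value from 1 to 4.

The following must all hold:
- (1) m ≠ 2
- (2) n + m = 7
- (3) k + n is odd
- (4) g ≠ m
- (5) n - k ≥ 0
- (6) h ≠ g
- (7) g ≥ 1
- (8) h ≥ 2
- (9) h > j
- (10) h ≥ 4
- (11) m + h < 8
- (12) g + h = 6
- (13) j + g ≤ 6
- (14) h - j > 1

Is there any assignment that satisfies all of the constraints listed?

Take m = 3, n = 4, k = 1, j = 1, h = 4, g = 2. Then constraint 2: n + m = 7; constraint 5: n - k = 3; constraint 11: m + h = 7, and every other listed constraint is also met.

Satisfiable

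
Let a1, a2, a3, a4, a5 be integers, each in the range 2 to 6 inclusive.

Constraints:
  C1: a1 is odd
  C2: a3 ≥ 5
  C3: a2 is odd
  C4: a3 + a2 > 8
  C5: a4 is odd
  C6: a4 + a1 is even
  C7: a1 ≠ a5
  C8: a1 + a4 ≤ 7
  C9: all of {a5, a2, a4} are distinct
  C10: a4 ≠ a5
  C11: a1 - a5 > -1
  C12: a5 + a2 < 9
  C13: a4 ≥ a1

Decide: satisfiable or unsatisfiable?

Satisfiable

Take a1 = 3, a2 = 5, a3 = 6, a4 = 3, a5 = 2. Then constraint 4: a3 + a2 = 11; constraint 8: a1 + a4 = 6; constraint 11: a1 - a5 = 1, and every other listed constraint is also met.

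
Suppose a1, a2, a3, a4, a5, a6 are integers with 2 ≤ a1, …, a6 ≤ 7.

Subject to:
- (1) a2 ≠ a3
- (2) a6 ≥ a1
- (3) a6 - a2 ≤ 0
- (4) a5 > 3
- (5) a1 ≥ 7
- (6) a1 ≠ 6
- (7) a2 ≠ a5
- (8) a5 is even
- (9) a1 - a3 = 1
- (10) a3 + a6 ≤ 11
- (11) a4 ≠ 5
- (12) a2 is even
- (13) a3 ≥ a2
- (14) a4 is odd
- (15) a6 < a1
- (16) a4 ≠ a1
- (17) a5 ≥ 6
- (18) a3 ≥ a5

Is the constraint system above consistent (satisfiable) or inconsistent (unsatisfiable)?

Unsatisfiable

From constraints 17 and 18: a3 ≥ a5 ≥ 6. From constraints 2 and 5: a6 ≥ a1 ≥ 7. Hence a3 + a6 ≥ 13. But constraint 10 requires a3 + a6 ≤ 11, and 11 < 13. Contradiction.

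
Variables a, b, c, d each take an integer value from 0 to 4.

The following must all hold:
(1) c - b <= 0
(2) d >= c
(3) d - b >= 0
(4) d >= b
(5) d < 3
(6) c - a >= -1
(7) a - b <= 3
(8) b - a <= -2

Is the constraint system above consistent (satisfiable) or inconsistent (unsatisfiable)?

Unsatisfiable

Constraints 1, 6, and 8 give c − a ≥ -1, a − b ≥ 2, b − c ≥ 0.
Adding all 3 inequalities: the left sides telescope to 0, and the right sides sum to (-1) + 2 + 0 = 1. So 0 ≥ 1, which is false.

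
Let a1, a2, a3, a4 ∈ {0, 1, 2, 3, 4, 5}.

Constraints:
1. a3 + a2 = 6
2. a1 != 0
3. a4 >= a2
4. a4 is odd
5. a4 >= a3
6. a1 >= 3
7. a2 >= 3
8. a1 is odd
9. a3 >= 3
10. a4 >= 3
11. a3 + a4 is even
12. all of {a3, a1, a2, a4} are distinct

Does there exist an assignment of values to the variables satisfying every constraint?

Constraints 6, 7, 9, and 10 confine each of a3, a1, a2, a4 to the 3 values {3, …, 5} (the domain already gives each ≤ 5).
Constraint 12 requires all 4 of them to be distinct, but only 3 values are available — impossible by the pigeonhole principle.

Unsatisfiable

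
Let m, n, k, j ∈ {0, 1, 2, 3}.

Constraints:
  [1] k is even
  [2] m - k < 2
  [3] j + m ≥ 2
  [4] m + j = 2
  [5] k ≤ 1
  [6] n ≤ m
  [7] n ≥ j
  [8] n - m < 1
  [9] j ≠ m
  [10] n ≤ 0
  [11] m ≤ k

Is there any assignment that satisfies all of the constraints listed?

Unsatisfiable

From constraints 5 and 11: m ≤ k ≤ 1. From constraints 7 and 10: j ≤ n ≤ 0. Hence m + j ≤ 1. But constraint 4 requires m + j = 2, and 2 > 1. Contradiction.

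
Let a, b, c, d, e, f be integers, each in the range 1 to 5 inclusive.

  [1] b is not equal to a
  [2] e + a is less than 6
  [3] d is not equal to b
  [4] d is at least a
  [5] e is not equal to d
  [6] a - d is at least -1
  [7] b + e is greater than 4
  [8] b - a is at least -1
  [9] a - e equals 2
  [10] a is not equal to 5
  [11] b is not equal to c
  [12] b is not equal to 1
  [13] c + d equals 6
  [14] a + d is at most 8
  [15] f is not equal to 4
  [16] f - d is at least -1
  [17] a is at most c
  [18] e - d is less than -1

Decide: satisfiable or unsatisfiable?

The assignment a = 3, b = 5, c = 3, d = 3, e = 1, f = 5 works:
  constraint 2 holds since e + a = 4.
  constraint 6 holds since a - d = 0.
  constraint 7 holds since b + e = 6.
The rest check out directly.

Satisfiable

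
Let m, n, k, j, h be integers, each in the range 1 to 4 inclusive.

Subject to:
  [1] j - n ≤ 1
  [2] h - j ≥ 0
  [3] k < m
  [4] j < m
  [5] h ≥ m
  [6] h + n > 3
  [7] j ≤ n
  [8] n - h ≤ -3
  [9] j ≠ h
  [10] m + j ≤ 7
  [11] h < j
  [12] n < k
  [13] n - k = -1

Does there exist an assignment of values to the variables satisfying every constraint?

Unsatisfiable

Constraints 3, 5, 7, 11, and 12 give j ≤ n, n < k, k < m, m ≤ h, h < j. Chaining: j ≤ n < k < m ≤ h < j, which forces j < j — impossible.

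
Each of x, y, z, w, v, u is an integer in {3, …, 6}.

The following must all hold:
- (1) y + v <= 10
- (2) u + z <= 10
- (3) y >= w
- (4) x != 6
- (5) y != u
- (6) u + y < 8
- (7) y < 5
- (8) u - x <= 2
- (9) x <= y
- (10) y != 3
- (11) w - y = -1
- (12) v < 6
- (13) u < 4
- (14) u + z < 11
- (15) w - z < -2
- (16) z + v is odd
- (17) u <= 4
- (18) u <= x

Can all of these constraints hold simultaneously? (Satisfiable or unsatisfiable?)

Take x = 3, y = 4, z = 6, w = 3, v = 3, u = 3. Then constraint 1: y + v = 7; constraint 2: u + z = 9; constraint 6: u + y = 7, and every other listed constraint is also met.

Satisfiable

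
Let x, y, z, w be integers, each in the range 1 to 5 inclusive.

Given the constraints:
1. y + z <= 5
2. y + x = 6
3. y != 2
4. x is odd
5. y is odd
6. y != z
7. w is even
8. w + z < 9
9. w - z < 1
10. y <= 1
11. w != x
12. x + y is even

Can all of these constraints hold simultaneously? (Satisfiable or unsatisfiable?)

Satisfiable

One satisfying assignment is x = 5, y = 1, z = 4, w = 4.
For the less obvious constraints — constraint 1: y + z = 5; constraint 2: y + x = 6 — and the others hold by inspection.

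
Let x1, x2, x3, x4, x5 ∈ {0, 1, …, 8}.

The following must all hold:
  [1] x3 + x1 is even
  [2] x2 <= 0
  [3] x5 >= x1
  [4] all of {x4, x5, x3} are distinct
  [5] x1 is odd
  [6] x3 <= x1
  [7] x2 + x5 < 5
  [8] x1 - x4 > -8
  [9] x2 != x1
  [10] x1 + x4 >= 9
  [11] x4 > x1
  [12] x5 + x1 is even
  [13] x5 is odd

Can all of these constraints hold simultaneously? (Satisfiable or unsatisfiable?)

One satisfying assignment is x1 = 1, x2 = 0, x3 = 1, x4 = 8, x5 = 3.
For the less obvious constraints — constraint 7: x2 + x5 = 3; constraint 8: x1 - x4 = -7; constraint 10: x1 + x4 = 9 — and the others hold by inspection.

Satisfiable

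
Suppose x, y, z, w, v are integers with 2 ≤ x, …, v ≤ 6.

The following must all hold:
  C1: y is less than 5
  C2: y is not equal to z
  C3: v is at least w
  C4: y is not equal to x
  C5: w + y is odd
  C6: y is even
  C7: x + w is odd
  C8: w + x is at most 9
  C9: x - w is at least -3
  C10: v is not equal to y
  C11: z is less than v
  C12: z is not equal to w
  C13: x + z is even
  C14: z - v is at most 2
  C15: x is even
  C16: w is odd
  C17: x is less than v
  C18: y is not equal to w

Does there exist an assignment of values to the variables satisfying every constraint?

Satisfiable

Setting (x, y, z, w, v) = (4, 2, 4, 5, 5) satisfies everything: constraint 8: w + x = 9; constraint 9: x - w = -1; constraint 14: z - v = -1, and the others follow.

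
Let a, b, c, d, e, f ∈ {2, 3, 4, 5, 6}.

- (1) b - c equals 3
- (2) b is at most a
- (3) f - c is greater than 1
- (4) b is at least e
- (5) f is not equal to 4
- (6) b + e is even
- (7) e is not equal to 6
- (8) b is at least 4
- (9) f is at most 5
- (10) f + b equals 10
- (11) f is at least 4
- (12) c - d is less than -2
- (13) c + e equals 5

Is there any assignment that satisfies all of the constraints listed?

Satisfiable

One satisfying assignment is a = 5, b = 5, c = 2, d = 6, e = 3, f = 5.
For the less obvious constraints — constraint 1: b - c = 3; constraint 3: f - c = 3 — and the others hold by inspection.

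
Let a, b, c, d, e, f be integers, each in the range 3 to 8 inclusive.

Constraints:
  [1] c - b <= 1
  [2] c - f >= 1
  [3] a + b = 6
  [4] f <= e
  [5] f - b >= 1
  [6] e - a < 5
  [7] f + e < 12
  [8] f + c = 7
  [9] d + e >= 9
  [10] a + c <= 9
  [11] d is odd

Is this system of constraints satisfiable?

Constraints 1, 2, and 5 give c − f ≥ 1, f − b ≥ 1, b − c ≥ -1.
Adding all 3 inequalities: the left sides telescope to 0, and the right sides sum to 1 + 1 + (-1) = 1. So 0 ≥ 1, which is false.

Unsatisfiable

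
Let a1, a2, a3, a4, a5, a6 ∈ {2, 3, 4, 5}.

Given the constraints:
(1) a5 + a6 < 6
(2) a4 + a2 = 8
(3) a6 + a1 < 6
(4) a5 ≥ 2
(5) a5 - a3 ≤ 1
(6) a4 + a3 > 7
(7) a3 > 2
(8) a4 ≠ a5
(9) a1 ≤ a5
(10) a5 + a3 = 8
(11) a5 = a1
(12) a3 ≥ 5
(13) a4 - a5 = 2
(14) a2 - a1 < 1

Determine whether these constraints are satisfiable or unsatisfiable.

Satisfiable

Take a1 = 3, a2 = 3, a3 = 5, a4 = 5, a5 = 3, a6 = 2. Then constraint 1: a5 + a6 = 5; constraint 2: a4 + a2 = 8, and every other listed constraint is also met.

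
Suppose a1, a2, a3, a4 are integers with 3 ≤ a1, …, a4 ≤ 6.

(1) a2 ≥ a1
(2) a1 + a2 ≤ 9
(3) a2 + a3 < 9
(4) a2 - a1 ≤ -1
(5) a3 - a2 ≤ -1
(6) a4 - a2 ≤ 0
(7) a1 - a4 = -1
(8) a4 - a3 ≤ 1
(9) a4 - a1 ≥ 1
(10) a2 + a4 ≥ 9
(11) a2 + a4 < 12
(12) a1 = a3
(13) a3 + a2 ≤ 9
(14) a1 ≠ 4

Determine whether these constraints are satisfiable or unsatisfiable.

Constraints 4, 5, 8, and 9 give a2 − a3 ≥ 1, a3 − a4 ≥ -1, a4 − a1 ≥ 1, a1 − a2 ≥ 1.
Adding all 4 inequalities: the left sides telescope to 0, and the right sides sum to 1 + (-1) + 1 + 1 = 2. So 0 ≥ 2, which is false.

Unsatisfiable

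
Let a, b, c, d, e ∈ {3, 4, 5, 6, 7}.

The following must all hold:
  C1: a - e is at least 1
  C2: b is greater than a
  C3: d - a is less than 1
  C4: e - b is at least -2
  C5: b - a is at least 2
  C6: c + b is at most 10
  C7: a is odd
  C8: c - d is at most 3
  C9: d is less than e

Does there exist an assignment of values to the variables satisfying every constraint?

Constraints 1, 4, and 5 give e − b ≥ -2, b − a ≥ 2, a − e ≥ 1.
Adding all 3 inequalities: the left sides telescope to 0, and the right sides sum to (-2) + 2 + 1 = 1. So 0 ≥ 1, which is false.

Unsatisfiable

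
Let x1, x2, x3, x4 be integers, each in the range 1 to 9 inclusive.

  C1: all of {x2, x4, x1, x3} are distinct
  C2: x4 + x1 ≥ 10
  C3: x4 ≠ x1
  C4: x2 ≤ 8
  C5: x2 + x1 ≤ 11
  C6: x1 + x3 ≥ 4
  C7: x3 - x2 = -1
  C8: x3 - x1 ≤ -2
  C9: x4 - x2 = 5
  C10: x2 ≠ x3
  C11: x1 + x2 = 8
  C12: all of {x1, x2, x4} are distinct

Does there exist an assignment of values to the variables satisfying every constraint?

Satisfiable

Setting (x1, x2, x3, x4) = (6, 2, 1, 7) satisfies everything: constraint 2: x4 + x1 = 13; constraint 5: x2 + x1 = 8, and the others follow.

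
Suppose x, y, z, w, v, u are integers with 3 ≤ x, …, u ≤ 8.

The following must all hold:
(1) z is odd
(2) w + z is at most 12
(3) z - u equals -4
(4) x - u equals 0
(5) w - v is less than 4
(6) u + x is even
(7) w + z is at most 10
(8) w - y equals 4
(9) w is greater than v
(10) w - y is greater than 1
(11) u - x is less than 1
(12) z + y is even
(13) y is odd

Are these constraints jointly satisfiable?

Satisfiable

Try x = 7, y = 3, z = 3, w = 7, v = 4, u = 7.
Check constraint 2: w + z = 10; constraint 3: z - u = -4. The remaining constraints are straightforward to verify.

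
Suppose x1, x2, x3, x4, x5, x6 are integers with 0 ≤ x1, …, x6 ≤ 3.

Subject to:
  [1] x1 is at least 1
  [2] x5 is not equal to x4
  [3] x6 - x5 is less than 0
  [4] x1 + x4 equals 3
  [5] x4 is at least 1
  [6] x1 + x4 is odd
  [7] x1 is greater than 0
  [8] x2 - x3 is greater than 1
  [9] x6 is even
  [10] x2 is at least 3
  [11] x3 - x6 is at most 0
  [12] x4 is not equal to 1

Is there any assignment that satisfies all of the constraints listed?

Satisfiable

Setting (x1, x2, x3, x4, x5, x6) = (1, 3, 0, 2, 3, 2) satisfies everything: constraint 3: x6 - x5 = -1; constraint 4: x1 + x4 = 3, and the others follow.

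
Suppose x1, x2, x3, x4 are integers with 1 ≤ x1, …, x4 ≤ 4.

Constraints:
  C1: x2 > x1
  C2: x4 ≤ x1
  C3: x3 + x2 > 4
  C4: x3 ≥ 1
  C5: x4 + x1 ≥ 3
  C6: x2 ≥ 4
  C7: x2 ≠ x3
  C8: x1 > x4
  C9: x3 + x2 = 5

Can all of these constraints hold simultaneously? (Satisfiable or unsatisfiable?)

One satisfying assignment is x1 = 2, x2 = 4, x3 = 1, x4 = 1.
For the less obvious constraints — constraint 3: x3 + x2 = 5; constraint 5: x4 + x1 = 3 — and the others hold by inspection.

Satisfiable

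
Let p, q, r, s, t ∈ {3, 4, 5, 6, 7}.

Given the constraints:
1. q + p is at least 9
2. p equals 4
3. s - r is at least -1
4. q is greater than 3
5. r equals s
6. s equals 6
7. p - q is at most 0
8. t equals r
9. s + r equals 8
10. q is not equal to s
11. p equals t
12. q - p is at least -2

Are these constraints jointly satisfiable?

Constraint 2 fixes p = 4 and constraint 6 fixes s = 6. Constraints 5, 8, and 11 give p = t = r = s, so p = s. But 4 ≠ 6 — contradiction.

Unsatisfiable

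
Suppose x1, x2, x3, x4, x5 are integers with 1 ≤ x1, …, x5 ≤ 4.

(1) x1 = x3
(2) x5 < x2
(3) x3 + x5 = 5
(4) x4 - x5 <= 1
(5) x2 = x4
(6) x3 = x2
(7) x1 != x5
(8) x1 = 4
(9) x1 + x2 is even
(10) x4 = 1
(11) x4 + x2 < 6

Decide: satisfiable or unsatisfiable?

Constraint 8 fixes x1 = 4 and constraint 10 fixes x4 = 1. Constraints 1, 5, and 6 give x1 = x3 = x2 = x4, so x1 = x4. But 4 ≠ 1 — contradiction.

Unsatisfiable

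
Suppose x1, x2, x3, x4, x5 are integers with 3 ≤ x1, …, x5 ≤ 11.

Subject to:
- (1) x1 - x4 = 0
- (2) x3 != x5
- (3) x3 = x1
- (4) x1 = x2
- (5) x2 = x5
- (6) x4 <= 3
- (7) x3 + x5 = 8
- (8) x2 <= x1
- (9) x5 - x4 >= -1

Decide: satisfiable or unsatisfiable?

From constraints 3, 4, and 5, x3 = x1 = x2 = x5, so x3 = x5. But constraint 2 says x3 ≠ x5. Contradiction.

Unsatisfiable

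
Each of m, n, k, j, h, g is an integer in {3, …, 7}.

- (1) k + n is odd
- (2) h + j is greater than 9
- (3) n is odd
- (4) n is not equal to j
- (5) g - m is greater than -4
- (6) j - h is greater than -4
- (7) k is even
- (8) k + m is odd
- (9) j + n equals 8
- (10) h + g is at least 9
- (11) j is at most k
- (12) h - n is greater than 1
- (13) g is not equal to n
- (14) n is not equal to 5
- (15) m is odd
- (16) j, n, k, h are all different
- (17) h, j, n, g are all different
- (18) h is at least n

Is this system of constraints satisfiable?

Satisfiable

Try m = 5, n = 3, k = 6, j = 5, h = 7, g = 4.
Check constraint 2: h + j = 12; constraint 5: g - m = -1; constraint 6: j - h = -2. The remaining constraints are straightforward to verify.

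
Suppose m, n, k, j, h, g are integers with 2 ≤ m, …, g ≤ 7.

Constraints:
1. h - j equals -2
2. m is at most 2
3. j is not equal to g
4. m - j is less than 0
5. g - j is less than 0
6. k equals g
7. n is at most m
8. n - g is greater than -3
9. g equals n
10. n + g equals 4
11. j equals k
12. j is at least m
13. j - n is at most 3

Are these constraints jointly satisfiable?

From constraints 6 and 11, j = k = g, so j = g. But constraint 3 says j ≠ g. Contradiction.

Unsatisfiable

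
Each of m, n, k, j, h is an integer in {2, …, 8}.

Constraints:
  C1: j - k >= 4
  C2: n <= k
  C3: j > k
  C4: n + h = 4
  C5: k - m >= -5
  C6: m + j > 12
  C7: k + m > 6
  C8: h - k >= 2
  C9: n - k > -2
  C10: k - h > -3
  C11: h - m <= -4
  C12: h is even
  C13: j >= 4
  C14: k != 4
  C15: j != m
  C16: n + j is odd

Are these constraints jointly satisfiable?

Constraints 5, 8, and 11 give h − k ≥ 2, k − m ≥ -5, m − h ≥ 4.
Adding all 3 inequalities: the left sides telescope to 0, and the right sides sum to 2 + (-5) + 4 = 1. So 0 ≥ 1, which is false.

Unsatisfiable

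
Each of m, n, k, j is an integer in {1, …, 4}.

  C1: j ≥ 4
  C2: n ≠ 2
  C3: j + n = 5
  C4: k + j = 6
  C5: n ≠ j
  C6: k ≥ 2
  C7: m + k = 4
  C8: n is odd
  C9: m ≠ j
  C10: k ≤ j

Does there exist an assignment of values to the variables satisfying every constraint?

Satisfiable

Take m = 2, n = 1, k = 2, j = 4. Then constraint 3: j + n = 5; constraint 4: k + j = 6; constraint 7: m + k = 4, and every other listed constraint is also met.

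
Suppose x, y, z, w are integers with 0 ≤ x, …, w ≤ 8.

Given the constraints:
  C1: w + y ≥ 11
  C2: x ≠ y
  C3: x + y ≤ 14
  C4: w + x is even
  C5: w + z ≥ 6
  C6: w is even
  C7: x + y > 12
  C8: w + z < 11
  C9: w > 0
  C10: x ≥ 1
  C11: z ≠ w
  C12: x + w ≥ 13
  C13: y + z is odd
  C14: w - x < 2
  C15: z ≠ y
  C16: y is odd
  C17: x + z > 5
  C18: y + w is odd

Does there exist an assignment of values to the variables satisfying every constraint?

Satisfiable

Setting (x, y, z, w) = (8, 5, 0, 8) satisfies everything: constraint 1: w + y = 13; constraint 3: x + y = 13, and the others follow.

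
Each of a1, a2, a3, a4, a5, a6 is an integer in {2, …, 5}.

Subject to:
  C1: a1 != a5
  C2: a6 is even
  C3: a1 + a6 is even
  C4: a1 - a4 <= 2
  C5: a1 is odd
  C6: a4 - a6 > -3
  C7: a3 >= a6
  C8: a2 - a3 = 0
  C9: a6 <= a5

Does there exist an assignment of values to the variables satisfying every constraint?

Constraint 5 makes a1 odd and constraint 2 makes a6 even, so a1 + a6 must be odd. Constraint 3 says a1 + a6 is even — contradiction.

Unsatisfiable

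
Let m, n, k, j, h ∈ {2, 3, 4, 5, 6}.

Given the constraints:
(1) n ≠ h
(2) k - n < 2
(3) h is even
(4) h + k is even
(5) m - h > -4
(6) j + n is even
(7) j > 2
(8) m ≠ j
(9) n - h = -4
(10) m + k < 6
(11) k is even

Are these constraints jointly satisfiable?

Satisfiable

Setting (m, n, k, j, h) = (3, 2, 2, 6, 6) satisfies everything: constraint 2: k - n = 0; constraint 5: m - h = -3, and the others follow.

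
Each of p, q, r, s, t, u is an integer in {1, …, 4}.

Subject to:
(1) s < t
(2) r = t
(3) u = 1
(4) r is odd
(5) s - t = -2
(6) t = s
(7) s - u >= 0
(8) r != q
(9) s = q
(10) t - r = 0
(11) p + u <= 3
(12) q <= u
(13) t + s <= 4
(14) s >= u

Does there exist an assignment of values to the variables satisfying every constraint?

From constraints 2, 6, and 9, r = t = s = q, so r = q. But constraint 8 says r ≠ q. Contradiction.

Unsatisfiable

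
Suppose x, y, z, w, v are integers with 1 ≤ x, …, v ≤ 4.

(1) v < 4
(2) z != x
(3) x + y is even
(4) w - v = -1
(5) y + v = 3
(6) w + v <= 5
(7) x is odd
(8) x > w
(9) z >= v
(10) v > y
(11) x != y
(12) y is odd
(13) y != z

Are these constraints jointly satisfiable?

Satisfiable

One satisfying assignment is x = 3, y = 1, z = 4, w = 1, v = 2.
For the less obvious constraints — constraint 4: w - v = -1; constraint 5: y + v = 3 — and the others hold by inspection.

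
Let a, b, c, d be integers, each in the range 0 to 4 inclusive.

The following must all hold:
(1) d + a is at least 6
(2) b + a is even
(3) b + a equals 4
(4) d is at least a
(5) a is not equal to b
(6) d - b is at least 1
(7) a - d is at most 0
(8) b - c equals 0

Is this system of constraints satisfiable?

Setting (a, b, c, d) = (3, 1, 1, 3) satisfies everything: constraint 1: d + a = 6; constraint 3: b + a = 4; constraint 6: d - b = 2, and the others follow.

Satisfiable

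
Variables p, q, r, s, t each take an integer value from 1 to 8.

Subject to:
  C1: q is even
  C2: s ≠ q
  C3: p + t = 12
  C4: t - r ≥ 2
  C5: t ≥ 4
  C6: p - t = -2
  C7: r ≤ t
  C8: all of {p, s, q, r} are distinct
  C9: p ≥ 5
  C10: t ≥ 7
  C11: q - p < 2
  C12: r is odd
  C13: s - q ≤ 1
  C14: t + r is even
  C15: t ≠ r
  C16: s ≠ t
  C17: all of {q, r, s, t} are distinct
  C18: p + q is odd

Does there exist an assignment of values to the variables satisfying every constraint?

Satisfiable

One satisfying assignment is p = 5, q = 6, r = 3, s = 4, t = 7.
For the less obvious constraints — constraint 3: p + t = 12; constraint 4: t - r = 4 — and the others hold by inspection.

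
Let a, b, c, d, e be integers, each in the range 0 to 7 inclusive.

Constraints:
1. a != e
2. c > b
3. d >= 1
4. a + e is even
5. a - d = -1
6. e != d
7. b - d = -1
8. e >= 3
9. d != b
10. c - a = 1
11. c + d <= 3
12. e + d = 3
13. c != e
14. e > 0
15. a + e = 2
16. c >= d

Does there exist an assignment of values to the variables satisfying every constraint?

Unsatisfiable

From constraint 8: e ≥ 3. From constraint 3: d ≥ 1. Hence e + d ≥ 4. But constraint 12 requires e + d = 3, and 3 < 4. Contradiction.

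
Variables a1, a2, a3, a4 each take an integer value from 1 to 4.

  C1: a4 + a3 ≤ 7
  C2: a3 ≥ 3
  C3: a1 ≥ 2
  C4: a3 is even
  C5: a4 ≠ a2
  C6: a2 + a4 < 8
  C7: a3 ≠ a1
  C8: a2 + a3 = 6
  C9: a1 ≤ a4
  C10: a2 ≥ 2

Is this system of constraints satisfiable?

One satisfying assignment is a1 = 3, a2 = 2, a3 = 4, a4 = 3.
For the less obvious constraints — constraint 1: a4 + a3 = 7; constraint 6: a2 + a4 = 5 — and the others hold by inspection.

Satisfiable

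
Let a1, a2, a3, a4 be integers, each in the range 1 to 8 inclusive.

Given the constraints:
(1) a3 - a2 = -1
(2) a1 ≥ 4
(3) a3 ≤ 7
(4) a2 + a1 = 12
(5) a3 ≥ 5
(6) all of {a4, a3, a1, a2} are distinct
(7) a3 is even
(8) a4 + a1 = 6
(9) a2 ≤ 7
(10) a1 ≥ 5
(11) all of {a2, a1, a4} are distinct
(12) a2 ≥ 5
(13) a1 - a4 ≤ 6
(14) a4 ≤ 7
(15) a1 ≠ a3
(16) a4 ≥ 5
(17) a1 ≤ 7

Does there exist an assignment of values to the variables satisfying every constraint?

Unsatisfiable

Constraints 3, 5, 9, 10, 12, 14, 16, and 17 confine each of a4, a3, a1, a2 to the 3 values {5, …, 7}.
Constraint 6 requires all 4 of them to be distinct, but only 3 values are available — impossible by the pigeonhole principle.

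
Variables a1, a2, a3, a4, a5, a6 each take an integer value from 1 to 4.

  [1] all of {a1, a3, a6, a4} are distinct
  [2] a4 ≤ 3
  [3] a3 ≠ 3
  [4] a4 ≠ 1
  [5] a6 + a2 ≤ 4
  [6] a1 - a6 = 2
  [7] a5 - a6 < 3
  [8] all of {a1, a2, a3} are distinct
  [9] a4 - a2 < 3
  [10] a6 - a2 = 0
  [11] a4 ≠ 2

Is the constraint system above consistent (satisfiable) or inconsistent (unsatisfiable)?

Satisfiable

Try a1 = 4, a2 = 2, a3 = 1, a4 = 3, a5 = 4, a6 = 2.
Check constraint 5: a6 + a2 = 4; constraint 6: a1 - a6 = 2; constraint 7: a5 - a6 = 2. The remaining constraints are straightforward to verify.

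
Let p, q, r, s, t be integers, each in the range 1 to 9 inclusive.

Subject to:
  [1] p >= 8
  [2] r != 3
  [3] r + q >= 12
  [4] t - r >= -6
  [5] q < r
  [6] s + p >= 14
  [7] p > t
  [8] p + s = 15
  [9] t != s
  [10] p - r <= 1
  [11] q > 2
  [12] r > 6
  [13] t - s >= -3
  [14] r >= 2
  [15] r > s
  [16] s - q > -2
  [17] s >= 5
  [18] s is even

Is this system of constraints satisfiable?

Satisfiable

Take p = 9, q = 6, r = 9, s = 6, t = 4. Then constraint 3: r + q = 15; constraint 4: t - r = -5, and every other listed constraint is also met.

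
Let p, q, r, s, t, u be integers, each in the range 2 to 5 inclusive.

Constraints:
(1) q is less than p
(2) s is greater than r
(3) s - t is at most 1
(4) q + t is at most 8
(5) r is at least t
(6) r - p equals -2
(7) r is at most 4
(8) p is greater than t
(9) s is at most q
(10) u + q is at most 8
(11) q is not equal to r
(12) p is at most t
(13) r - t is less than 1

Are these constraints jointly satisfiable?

Unsatisfiable

Constraints 1, 2, 5, 9, and 12 give p ≤ t, t ≤ r, r < s, s ≤ q, q < p. Chaining: p ≤ t ≤ r < s ≤ q < p, which forces p < p — impossible.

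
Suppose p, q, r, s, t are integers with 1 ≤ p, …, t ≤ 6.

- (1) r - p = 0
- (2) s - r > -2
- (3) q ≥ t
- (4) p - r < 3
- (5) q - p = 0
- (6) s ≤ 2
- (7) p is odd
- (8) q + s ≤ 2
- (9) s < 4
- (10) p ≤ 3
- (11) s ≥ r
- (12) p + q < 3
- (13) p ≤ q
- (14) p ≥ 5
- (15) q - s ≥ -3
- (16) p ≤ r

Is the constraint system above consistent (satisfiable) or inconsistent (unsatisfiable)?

Unsatisfiable

From constraints 14 and 16: r ≥ p and p ≥ 5, so r ≥ 5. From constraints 6 and 11: r ≤ s and s ≤ 2, so r ≤ 2. But 2 < 5, so no value of r works.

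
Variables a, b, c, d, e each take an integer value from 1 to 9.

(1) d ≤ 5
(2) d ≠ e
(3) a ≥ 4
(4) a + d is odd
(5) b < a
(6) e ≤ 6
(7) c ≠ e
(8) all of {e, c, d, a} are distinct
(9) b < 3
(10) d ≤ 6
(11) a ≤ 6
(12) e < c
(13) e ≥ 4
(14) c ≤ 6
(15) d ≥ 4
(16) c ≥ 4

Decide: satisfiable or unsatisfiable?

Constraints 3, 6, 10, 11, 13, 14, 15, and 16 confine each of e, c, d, a to the 3 values {4, …, 6}.
Constraint 8 requires all 4 of them to be distinct, but only 3 values are available — impossible by the pigeonhole principle.

Unsatisfiable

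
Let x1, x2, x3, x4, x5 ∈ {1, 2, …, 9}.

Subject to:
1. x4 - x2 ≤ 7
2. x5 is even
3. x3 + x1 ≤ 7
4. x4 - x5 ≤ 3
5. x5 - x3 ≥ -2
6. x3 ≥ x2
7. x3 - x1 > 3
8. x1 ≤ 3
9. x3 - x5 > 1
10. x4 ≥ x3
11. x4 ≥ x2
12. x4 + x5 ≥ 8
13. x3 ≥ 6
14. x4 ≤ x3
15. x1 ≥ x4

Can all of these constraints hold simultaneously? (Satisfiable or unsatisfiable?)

Unsatisfiable

From constraints 10 and 13: x4 ≥ x3 and x3 ≥ 6, so x4 ≥ 6. From constraints 8 and 15: x4 ≤ x1 and x1 ≤ 3, so x4 ≤ 3. But 3 < 6, so no value of x4 works.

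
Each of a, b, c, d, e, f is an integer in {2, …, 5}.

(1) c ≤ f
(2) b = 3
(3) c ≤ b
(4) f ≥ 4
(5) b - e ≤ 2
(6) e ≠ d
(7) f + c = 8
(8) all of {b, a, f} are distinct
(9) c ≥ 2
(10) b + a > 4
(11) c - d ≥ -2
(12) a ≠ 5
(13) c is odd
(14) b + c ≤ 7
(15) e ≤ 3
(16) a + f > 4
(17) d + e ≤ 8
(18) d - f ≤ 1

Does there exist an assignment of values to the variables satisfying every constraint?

Satisfiable

One satisfying assignment is a = 2, b = 3, c = 3, d = 5, e = 3, f = 5.
For the less obvious constraints — constraint 5: b - e = 0; constraint 7: f + c = 8 — and the others hold by inspection.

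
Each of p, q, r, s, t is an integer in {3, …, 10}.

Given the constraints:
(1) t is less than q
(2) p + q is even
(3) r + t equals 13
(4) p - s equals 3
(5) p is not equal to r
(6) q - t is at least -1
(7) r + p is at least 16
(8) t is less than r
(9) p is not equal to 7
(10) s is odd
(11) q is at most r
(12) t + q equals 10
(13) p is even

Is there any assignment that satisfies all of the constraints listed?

Try p = 8, q = 6, r = 9, s = 5, t = 4.
Check constraint 3: r + t = 13; constraint 4: p - s = 3. The remaining constraints are straightforward to verify.

Satisfiable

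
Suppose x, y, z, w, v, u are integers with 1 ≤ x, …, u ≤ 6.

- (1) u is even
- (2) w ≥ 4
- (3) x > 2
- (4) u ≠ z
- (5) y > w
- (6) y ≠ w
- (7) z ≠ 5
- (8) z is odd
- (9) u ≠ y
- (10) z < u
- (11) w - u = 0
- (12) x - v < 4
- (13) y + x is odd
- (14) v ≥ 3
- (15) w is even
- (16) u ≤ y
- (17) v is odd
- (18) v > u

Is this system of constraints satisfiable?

The assignment x = 6, y = 5, z = 3, w = 4, v = 5, u = 4 works:
  constraint 1 holds since u = 4 is even.
  constraint 11 holds since w - u = 0.
  constraint 12 holds since x - v = 1.
The rest check out directly.

Satisfiable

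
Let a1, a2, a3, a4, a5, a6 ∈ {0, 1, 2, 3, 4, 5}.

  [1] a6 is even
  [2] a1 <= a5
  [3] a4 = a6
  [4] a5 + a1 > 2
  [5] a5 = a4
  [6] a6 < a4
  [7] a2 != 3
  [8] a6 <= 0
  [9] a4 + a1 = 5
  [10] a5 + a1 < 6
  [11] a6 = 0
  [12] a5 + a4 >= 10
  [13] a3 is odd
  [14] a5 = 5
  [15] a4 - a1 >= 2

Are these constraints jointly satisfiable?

Unsatisfiable

Constraint 14 fixes a5 = 5 and constraint 11 fixes a6 = 0. Constraints 3 and 5 give a5 = a4 = a6, so a5 = a6. But 5 ≠ 0 — contradiction.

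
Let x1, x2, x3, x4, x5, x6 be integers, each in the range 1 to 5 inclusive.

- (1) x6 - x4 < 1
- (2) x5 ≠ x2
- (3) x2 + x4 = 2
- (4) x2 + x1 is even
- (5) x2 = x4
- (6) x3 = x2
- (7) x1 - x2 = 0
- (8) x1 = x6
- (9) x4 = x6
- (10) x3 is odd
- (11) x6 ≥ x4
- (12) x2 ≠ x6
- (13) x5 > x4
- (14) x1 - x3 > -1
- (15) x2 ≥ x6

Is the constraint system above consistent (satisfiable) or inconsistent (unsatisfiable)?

Unsatisfiable

From constraints 5 and 9, x2 = x4 = x6, so x2 = x6. But constraint 12 says x2 ≠ x6. Contradiction.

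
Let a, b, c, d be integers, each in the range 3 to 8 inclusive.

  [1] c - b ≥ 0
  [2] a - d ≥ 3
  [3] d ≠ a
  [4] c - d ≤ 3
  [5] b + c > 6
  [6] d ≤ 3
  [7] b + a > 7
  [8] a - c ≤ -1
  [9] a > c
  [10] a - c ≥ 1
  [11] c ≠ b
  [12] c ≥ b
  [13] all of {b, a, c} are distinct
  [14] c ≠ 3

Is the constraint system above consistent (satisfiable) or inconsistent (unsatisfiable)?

Unsatisfiable

Constraints 2, 4, and 8 give a − d ≥ 3, d − c ≥ -3, c − a ≥ 1.
Adding all 3 inequalities: the left sides telescope to 0, and the right sides sum to 3 + (-3) + 1 = 1. So 0 ≥ 1, which is false.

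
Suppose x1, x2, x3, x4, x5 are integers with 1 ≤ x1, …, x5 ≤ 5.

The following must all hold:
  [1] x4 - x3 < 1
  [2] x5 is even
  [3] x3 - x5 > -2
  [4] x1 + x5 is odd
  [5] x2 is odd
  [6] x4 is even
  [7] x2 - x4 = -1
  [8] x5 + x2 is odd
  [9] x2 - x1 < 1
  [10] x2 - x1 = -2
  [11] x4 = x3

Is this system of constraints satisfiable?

Satisfiable

The assignment x1 = 3, x2 = 1, x3 = 2, x4 = 2, x5 = 2 works:
  constraint 1 holds since x4 - x3 = 0.
  constraint 3 holds since x3 - x5 = 0.
  constraint 7 holds since x2 - x4 = -1.
The rest check out directly.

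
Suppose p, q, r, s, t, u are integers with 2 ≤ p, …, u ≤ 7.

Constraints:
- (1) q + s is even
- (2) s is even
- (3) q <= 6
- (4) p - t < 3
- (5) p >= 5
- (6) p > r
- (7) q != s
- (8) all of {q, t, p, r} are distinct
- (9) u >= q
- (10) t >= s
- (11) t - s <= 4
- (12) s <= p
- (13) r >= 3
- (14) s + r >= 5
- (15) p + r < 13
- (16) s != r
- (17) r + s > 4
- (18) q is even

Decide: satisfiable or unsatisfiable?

Satisfiable

One satisfying assignment is p = 7, q = 6, r = 4, s = 2, t = 5, u = 7.
For the less obvious constraints — constraint 4: p - t = 2; constraint 11: t - s = 3; constraint 14: s + r = 6 — and the others hold by inspection.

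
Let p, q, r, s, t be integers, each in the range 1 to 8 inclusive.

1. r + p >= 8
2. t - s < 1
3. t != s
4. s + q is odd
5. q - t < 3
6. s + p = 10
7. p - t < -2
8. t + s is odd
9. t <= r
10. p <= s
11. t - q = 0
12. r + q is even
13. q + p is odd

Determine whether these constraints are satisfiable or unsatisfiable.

Setting (p, q, r, s, t) = (3, 6, 6, 7, 6) satisfies everything: constraint 1: r + p = 9; constraint 2: t - s = -1; constraint 5: q - t = 0, and the others follow.

Satisfiable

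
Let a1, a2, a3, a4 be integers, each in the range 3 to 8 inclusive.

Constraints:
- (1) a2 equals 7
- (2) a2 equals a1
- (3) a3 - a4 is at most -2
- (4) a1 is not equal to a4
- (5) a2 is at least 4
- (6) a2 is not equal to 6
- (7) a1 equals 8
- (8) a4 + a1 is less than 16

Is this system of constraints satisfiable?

Constraint 1 fixes a2 = 7 and constraint 7 fixes a1 = 8, but constraint 2 requires a2 = a1. Since 7 ≠ 8, contradiction.

Unsatisfiable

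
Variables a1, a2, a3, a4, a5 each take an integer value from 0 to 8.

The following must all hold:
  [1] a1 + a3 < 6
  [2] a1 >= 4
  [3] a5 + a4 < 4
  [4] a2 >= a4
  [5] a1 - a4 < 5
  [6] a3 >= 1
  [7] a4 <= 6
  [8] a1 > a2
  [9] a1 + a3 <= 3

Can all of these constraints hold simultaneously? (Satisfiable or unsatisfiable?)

From constraint 2: a1 ≥ 4. From constraint 6: a3 ≥ 1. Hence a1 + a3 ≥ 5. But constraint 9 requires a1 + a3 ≤ 3, and 3 < 5. Contradiction.

Unsatisfiable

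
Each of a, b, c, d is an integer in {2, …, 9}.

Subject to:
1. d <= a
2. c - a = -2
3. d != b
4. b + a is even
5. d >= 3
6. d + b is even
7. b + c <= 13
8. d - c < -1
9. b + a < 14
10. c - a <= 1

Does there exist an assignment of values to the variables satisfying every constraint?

Take a = 7, b = 5, c = 5, d = 3. Then constraint 2: c - a = -2; constraint 7: b + c = 10; constraint 8: d - c = -2, and every other listed constraint is also met.

Satisfiable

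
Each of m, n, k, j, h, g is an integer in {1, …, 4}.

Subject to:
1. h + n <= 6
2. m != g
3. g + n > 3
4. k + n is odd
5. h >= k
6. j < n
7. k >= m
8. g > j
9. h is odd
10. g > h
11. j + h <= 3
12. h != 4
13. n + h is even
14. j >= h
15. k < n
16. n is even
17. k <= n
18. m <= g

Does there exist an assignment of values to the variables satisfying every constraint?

Unsatisfiable

Constraint 16 makes n even and constraint 9 makes h odd, so n + h must be odd. Constraint 13 says n + h is even — contradiction.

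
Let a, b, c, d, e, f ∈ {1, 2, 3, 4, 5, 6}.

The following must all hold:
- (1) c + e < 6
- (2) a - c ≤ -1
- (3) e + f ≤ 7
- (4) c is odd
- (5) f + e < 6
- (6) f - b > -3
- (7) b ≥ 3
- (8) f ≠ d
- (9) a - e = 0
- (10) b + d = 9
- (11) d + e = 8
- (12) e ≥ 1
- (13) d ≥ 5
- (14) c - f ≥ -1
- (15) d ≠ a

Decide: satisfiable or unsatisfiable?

Satisfiable

Try a = 2, b = 3, c = 3, d = 6, e = 2, f = 3.
Check constraint 1: c + e = 5; constraint 2: a - c = -1. The remaining constraints are straightforward to verify.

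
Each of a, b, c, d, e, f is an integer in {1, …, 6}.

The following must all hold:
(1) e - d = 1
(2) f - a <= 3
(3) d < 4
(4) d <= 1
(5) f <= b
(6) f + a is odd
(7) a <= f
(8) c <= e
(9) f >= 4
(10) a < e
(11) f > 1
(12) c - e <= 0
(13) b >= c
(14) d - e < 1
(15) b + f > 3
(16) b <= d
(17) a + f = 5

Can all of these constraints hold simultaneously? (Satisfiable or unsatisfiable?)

From constraints 5 and 9: b ≥ f and f ≥ 4, so b ≥ 4. From constraints 4 and 16: b ≤ d and d ≤ 1, so b ≤ 1. But 1 < 4, so no value of b works.

Unsatisfiable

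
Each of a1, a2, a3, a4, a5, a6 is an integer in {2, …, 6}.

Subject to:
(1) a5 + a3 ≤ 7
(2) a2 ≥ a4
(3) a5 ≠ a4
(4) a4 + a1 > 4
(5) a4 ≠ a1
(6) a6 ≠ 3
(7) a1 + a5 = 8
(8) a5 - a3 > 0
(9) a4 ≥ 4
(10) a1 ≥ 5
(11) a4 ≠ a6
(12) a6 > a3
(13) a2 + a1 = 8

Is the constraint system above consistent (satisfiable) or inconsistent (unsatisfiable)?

From constraints 2 and 9: a2 ≥ a4 ≥ 4. From constraint 10: a1 ≥ 5. Hence a2 + a1 ≥ 9. But constraint 13 requires a2 + a1 = 8, and 8 < 9. Contradiction.

Unsatisfiable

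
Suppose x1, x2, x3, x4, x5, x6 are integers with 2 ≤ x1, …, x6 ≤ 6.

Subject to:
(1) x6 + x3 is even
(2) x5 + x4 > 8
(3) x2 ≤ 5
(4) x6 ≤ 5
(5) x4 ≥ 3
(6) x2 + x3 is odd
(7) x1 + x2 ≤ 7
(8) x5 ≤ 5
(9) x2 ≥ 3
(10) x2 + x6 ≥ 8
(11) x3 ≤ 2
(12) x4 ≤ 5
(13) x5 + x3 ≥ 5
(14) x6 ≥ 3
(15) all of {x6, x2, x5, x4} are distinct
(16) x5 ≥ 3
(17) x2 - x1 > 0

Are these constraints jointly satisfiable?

Constraints 3, 4, 5, 8, 9, 12, 14, and 16 confine each of x6, x2, x5, x4 to the 3 values {3, …, 5}.
Constraint 15 requires all 4 of them to be distinct, but only 3 values are available — impossible by the pigeonhole principle.

Unsatisfiable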